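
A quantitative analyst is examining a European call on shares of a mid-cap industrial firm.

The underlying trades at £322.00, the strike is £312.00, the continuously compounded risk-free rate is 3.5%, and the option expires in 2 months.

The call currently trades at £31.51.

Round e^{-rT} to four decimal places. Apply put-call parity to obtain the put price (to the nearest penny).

exp(−rT) = exp(−0.035·0.1667) = 0.9942
Put-call parity: C − P = S − K·e^(−rT) = 322 − 312·0.9942 = 322 − 310.1904 = 11.8096
P = C − (C − P) = 31.51 − (11.8096) = 19.7004

£19.70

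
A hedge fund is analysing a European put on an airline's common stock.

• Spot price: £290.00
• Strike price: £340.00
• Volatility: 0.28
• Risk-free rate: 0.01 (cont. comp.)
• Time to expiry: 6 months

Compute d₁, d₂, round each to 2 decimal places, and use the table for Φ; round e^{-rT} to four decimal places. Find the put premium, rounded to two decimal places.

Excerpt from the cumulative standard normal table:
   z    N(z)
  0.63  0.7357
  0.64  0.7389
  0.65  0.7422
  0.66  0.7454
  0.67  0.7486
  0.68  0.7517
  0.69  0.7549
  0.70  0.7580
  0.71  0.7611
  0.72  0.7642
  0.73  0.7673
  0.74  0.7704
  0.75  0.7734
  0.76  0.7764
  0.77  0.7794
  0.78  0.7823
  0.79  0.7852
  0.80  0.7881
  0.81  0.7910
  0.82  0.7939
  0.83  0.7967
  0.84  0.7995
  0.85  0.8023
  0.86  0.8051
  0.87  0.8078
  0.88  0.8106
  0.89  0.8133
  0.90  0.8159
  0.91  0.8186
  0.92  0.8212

£56.23

σ√T = 0.28 × 0.7071 = 0.1980
d₁ = [ln(290/340) + (0.01 + 0.28²/2)·0.5] / 0.1980 = [-0.1591 + 0.0246] / 0.1980 = -0.6791 which rounds to -0.68
d₂ = d₁ − σ√T = -0.6791 − 0.1980 = -0.8771 which rounds to -0.88
exp(−rT) = exp(−0.01·0.5) = 0.9950
N(−d₂) = N(0.88) = 0.8106;  N(−d₁) = N(0.68) = 0.7517
P = 340·0.9950·0.8106 − 290·0.7517 = 274.2260 − 217.9930 = 56.2330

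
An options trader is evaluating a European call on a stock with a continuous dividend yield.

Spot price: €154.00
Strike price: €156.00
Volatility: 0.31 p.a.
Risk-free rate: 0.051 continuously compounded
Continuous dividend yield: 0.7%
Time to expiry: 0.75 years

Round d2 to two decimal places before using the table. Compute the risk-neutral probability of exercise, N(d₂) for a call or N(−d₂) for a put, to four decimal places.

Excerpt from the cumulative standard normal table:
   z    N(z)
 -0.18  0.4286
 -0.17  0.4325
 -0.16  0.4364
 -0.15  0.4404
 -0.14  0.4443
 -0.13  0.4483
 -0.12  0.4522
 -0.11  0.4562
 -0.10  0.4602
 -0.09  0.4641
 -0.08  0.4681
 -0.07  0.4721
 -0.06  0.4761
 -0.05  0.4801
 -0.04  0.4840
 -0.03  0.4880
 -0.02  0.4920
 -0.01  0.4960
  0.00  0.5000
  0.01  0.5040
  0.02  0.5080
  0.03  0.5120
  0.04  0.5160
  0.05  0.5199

σ√T = 0.31·√0.75 = 0.2685
d₁ = [ln(154/156) + (0.051 − 0.007 + 0.31²/2)·0.75] / 0.2685 = [-0.0129 + 0.0690] / 0.2685 = 0.2091 ≈ 0.21
d₂ = d₁ − σ√T = 0.2091 − 0.2685 = -0.0594 ≈ -0.06
Pr(exercise) under Q = N(d₂) = 0.4761

0.4761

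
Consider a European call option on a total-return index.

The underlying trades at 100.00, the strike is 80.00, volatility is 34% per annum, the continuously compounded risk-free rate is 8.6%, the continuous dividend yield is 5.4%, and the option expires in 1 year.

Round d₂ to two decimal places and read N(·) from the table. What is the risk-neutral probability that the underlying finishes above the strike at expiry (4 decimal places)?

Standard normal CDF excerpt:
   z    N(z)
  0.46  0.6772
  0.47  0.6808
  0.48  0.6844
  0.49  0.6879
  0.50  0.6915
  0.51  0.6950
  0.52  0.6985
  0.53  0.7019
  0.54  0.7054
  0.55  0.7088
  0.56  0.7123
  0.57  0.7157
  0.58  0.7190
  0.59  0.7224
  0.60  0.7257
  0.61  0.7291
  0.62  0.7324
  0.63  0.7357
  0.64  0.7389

0.7190

σ√T = 0.34·√1 = 0.3400
d₁ = [ln(100/80) + (0.086 − 0.054 + ½·0.34²)·1] / (σ√T) = (0.2231 + 0.0898) / 0.3400 = 0.9204 → 0.92
d₂ = 0.9204 − 0.3400 = 0.5804 → 0.58
Pr(exercise) under Q = N(d₂) = 0.7190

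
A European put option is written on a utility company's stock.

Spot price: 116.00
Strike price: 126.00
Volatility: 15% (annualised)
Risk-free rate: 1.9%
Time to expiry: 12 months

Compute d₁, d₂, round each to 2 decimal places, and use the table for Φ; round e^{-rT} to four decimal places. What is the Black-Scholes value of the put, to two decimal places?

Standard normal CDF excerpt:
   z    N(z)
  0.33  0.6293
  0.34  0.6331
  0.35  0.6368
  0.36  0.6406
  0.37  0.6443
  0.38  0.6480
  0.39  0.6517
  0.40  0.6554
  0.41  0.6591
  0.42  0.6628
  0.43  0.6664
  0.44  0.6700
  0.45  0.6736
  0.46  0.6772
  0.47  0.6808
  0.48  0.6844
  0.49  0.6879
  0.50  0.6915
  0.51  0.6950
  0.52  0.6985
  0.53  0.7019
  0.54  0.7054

σ√T = 0.15·√1 = 0.1500
d₁ = [ln(116/126) + (0.019 + 0.15²/2)·1] / 0.1500 = [-0.0827 + 0.0302] / 0.1500 = -0.3496 ≈ -0.35
d₂ = d₁ − σ√T = -0.3496 − 0.1500 = -0.4996 ≈ -0.50
exp(−rT) = exp(−0.019·1) = 0.9812
N(−d₂) = N(0.50) = 0.6915;  N(−d₁) = N(0.35) = 0.6368
P = 126·0.9812·0.6915 − 116·0.6368 = 85.4910 − 73.8688 = 11.6222

11.62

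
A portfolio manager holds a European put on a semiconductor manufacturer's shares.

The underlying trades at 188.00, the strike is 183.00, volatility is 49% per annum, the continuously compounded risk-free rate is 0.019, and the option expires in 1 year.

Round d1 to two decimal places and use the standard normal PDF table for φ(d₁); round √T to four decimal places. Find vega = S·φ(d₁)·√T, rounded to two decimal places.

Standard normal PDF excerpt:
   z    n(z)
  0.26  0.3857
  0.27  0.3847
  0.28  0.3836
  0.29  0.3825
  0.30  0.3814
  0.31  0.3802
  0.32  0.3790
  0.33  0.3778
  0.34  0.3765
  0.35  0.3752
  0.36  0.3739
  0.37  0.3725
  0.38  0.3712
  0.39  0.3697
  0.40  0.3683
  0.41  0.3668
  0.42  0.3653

σ√T = 0.49 × 1.0000 = 0.4900
d₁ = [ln(188/183) + (0.019 + 0.49²/2)·1] / 0.4900 = [0.0270 + 0.1390] / 0.4900 = 0.3388 ≈ 0.34
√T = √1 = 1.0000
φ(d₁) = φ(0.34) = 0.3765
vega = S·φ(d₁)·√T = 188·0.3765·1.0000 = 70.7820

70.78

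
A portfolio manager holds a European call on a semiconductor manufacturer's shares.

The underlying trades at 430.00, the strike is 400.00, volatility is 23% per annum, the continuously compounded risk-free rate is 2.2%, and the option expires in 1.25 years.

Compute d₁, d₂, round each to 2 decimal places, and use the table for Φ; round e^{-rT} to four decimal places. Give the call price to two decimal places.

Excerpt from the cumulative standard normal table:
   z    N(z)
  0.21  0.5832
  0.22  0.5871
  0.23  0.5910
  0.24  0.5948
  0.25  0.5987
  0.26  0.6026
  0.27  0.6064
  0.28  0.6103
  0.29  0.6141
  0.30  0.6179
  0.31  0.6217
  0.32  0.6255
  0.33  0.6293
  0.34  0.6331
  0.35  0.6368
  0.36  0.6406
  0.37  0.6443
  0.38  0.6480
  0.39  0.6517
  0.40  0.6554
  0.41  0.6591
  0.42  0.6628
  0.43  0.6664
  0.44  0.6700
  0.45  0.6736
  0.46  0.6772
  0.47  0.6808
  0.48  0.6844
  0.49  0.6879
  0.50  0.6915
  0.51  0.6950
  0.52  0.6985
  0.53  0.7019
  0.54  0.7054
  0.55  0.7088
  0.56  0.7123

σ√T = 0.23·√1.25 = 0.2571
d₁ = [ln(430/400) + (0.022 + 0.23²/2)·1.25] / 0.2571 = [0.0723 + 0.0606] / 0.2571 = 0.5168 which rounds to 0.52
d₂ = d₁ − σ√T = 0.5168 − 0.2571 = 0.2596 which rounds to 0.26
e^(−rT) = e^(−0.022·1.25) = 0.9729
N(d₁) = N(0.52) = 0.6985;  N(d₂) = N(0.26) = 0.6026
C = 430·0.6985 − 400·0.9729·0.6026 = 300.3550 − 234.5078 = 65.8472

65.85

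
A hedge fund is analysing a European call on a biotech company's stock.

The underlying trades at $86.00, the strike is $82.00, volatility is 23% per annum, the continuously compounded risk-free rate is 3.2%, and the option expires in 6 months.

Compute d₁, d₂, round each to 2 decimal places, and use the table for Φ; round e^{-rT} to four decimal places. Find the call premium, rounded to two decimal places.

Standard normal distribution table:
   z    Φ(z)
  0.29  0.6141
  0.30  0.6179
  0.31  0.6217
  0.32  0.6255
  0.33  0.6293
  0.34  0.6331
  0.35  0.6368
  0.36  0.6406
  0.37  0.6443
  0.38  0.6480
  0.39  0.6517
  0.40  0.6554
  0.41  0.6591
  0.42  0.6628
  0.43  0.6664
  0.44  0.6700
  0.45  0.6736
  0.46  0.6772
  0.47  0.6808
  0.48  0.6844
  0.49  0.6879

σ√T = 0.23·√0.5 = 0.1626
d₁ = [ln(86/82) + (0.032 + 0.23²/2)·0.5] / 0.1626 = [0.0476 + 0.0292] / 0.1626 = 0.4726 ≈ 0.47
d₂ = d₁ − σ√T = 0.4726 − 0.1626 = 0.3099 ≈ 0.31
e^(−rT) = e^(−0.032·0.5) = 0.9841
N(d₁) = N(0.47) = 0.6808;  N(d₂) = N(0.31) = 0.6217
C = 86·0.6808 − 82·0.9841·0.6217 = 58.5488 − 50.1688 = 8.3800

$8.38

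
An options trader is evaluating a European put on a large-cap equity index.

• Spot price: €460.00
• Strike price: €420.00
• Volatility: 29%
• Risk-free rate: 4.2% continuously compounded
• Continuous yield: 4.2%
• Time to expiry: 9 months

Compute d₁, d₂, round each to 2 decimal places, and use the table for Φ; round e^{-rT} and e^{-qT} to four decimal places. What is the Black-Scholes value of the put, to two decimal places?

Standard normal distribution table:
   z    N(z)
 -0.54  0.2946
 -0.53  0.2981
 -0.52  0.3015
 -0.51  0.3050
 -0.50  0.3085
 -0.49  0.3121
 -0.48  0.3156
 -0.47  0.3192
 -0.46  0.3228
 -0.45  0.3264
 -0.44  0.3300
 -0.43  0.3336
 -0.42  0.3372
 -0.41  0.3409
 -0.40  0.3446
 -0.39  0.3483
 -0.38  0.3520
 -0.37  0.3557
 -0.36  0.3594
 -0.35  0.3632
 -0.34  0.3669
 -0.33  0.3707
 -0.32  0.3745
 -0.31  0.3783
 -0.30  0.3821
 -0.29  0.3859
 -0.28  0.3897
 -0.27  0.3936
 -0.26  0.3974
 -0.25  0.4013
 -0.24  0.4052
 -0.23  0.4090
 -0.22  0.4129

€25.79

σ√T = 0.29·√0.75 = 0.2511
d₁ = [ln(460/420) + (0.042 − 0.042 + ½·0.29²)·0.75] / (σ√T) = (0.0910 + 0.0315) / 0.2511 = 0.4878 → 0.49
d₂ = 0.4878 − 0.2511 = 0.2367 → 0.24
e^(−qT) = e^(−0.042·0.75) = 0.9690;  e^(−rT) = e^(−0.042·0.75) = 0.9690
N(−d₂) = N(-0.24) = 0.4052;  N(−d₁) = N(-0.49) = 0.3121
P = 420·0.9690·0.4052 − 460·0.9690·0.3121 = 164.9083 − 139.1155 = 25.7928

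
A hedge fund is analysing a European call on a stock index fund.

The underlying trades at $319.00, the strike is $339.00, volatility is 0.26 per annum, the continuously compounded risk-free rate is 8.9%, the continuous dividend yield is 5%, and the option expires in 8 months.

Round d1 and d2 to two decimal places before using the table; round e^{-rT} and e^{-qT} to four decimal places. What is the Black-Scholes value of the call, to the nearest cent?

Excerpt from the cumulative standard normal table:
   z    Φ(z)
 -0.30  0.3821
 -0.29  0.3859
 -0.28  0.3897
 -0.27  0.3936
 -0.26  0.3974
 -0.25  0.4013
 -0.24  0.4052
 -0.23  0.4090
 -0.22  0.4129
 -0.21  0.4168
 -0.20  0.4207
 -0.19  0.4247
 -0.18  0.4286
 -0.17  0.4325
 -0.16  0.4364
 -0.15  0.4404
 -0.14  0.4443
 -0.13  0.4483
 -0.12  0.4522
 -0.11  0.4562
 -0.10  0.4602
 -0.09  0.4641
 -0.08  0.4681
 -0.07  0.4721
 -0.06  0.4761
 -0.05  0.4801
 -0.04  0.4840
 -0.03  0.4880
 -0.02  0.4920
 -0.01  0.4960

σ√T = 0.26·√0.6667 = 0.2123
d₁ = [ln(319/339) + (0.089 − 0.05 + ½·0.26²)·0.6667] / (σ√T) = (-0.0608 + 0.0485) / 0.2123 = -0.0578 → -0.06
d₂ = -0.0578 − 0.2123 = -0.2701 → -0.27
e^(−qT) = e^(−0.05·0.6667) = 0.9672;  e^(−rT) = e^(−0.089·0.6667) = 0.9424
N(d₁) = N(-0.06) = 0.4761;  N(d₂) = N(-0.27) = 0.3936
C = 319·0.9672·0.4761 − 339·0.9424·0.3936 = 146.8944 − 125.7448 = 21.1496

$21.15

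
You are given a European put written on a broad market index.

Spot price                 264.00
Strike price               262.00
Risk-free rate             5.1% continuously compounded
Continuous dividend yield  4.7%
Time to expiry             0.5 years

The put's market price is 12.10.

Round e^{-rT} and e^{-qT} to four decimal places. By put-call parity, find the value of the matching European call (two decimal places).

e^(−qT) = e^(−0.047·0.5) = 0.9768;  e^(−rT) = e^(−0.051·0.5) = 0.9748
Put-call parity: C − P = S·e^(−qT) − K·e^(−rT) = 264·0.9768 − 262·0.9748 = 257.8752 − 255.3976 = 2.4776
C = P + (C − P) = 12.10 + (2.4776) = 14.5776

14.58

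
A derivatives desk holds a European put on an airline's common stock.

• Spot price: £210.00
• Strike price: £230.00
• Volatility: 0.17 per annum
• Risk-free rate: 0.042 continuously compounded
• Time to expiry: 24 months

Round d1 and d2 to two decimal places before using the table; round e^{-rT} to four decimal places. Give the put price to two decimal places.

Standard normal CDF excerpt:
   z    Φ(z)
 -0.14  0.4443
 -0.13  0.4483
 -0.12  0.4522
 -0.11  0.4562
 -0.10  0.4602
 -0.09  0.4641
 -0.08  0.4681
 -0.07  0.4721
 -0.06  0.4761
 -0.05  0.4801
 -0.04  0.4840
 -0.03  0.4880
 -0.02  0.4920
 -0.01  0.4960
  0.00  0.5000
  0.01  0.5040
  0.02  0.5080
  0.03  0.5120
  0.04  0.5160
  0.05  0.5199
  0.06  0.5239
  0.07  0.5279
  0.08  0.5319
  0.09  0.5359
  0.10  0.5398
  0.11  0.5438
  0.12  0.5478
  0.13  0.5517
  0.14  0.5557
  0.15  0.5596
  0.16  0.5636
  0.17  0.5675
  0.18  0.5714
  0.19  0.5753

£20.87

T = 2;  σ√T = 0.2404
ln(S/K) + (r + σ²/2)T = ln(210/230) + (0.042 + 0.17²/2)·2 = -0.0910 + 0.1129 = 0.0219
d₁ = 0.0219 / 0.2404 = 0.0912 → 0.09
d₂ = d₁ − σ√T = 0.0912 − 0.2404 = -0.1492 → -0.15
e^(−rT) = e^(−0.042·2) = 0.9194
P = 230·0.9194·N(0.15) − 210·N(-0.09) = 230·0.9194·0.5596 − 210·0.4641 = 118.3341 − 97.4610 = 20.8731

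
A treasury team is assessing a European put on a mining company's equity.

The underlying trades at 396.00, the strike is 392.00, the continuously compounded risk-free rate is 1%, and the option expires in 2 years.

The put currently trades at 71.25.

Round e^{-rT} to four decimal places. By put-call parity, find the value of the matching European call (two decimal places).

e^(−rT) = e^(−0.01·2) = 0.9802
Put-call parity: C − P = S − K·e^(−rT) = 396 − 392·0.9802 = 396 − 384.2384 = 11.7616
C = P + (C − P) = 71.25 + (11.7616) = 83.0116

83.01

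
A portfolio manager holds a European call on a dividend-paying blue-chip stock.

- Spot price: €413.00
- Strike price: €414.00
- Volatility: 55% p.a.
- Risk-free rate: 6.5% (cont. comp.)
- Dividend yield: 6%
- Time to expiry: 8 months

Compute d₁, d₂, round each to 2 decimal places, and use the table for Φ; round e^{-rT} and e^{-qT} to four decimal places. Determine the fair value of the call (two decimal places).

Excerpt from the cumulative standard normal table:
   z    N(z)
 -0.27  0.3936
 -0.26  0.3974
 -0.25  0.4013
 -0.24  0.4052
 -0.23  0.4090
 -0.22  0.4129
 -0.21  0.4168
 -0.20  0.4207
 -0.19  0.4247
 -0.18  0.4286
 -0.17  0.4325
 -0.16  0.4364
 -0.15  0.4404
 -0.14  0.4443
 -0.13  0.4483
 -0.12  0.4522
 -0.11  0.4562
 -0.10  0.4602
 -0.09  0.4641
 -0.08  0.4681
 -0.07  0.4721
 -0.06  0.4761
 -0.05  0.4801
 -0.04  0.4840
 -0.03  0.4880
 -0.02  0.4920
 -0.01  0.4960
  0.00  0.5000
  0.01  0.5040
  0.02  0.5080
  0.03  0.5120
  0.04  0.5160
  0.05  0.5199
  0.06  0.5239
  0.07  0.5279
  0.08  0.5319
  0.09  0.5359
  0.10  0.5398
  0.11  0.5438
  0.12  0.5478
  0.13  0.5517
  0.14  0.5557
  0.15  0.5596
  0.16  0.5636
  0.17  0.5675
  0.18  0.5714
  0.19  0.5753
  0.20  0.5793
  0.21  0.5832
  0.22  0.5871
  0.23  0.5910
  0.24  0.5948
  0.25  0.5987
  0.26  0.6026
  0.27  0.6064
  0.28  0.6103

σ√T = 0.55·√0.6667 = 0.4491
ln(S/K) + (r − q + σ²/2)T = ln(413/414) + (0.065 − 0.06 + 0.55²/2)·0.6667 = -0.0024 + 0.1042 = 0.1017
d₁ = 0.1017 / 0.4491 = 0.2266 ⇒ 0.23
d₂ = d₁ − σ√T = 0.2266 − 0.4491 = -0.2225 ⇒ -0.22
e^(−qT) = e^(−0.06·0.6667) = 0.9608;  e^(−rT) = e^(−0.065·0.6667) = 0.9576
N(d₁) = N(0.23) = 0.5910;  N(d₂) = N(-0.22) = 0.4129
C = 413·0.9608·0.5910 − 414·0.9576·0.4129 = 234.5149 − 163.6927 = 70.8222

€70.82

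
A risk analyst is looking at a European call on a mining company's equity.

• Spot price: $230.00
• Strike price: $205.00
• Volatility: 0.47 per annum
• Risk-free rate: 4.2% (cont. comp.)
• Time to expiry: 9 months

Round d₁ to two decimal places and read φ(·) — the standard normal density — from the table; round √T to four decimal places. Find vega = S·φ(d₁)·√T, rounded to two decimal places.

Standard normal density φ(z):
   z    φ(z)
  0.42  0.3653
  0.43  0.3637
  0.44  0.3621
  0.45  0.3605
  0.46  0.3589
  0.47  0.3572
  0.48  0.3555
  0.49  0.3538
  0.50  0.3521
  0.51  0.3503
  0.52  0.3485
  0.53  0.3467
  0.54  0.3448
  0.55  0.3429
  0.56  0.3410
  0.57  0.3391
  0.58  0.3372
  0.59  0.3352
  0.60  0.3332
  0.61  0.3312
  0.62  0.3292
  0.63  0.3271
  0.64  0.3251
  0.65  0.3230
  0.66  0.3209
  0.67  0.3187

67.92

σ√T = 0.47·√0.75 = 0.4070
d₁ = [ln(230/205) + (0.042 + 0.47²/2)·0.75] / 0.4070 = [0.1151 + 0.1143] / 0.4070 = 0.5636 which rounds to 0.56
√T = √0.75 = 0.8660
φ(d₁) = φ(0.56) = 0.3410
vega = S·φ(d₁)·√T = 230·0.3410·0.8660 = 67.9204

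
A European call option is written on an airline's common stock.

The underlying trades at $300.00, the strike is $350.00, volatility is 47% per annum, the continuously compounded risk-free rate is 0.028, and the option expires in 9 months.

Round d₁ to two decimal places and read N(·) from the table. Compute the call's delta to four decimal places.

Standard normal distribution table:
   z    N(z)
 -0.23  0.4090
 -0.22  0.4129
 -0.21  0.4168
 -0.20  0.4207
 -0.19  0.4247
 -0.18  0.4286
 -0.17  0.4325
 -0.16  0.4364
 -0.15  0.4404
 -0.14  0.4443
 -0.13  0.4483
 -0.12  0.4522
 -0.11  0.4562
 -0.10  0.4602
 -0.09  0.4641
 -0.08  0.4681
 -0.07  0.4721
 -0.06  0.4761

0.4522

σ√T = 0.47·√0.75 = 0.4070
ln(S/K) + (r + σ²/2)T = ln(300/350) + (0.028 + 0.47²/2)·0.75 = -0.1542 + 0.1038 = -0.0503
d₁ = -0.0503 / 0.4070 = -0.1236 which rounds to -0.12
N(d₁) = N(-0.12) = 0.4522
Δ_call = N(d₁) = 0.4522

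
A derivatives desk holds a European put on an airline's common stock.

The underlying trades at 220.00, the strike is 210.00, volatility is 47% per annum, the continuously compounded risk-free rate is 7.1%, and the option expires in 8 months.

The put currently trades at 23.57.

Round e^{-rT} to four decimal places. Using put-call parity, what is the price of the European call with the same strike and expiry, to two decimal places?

43.27

exp(−rT) = exp(−0.071·0.6667) = 0.9538
Put-call parity: C − P = S − K·e^(−rT) = 220 − 210·0.9538 = 220 − 200.2980 = 19.7020
C = P + (C − P) = 23.57 + (19.7020) = 43.2720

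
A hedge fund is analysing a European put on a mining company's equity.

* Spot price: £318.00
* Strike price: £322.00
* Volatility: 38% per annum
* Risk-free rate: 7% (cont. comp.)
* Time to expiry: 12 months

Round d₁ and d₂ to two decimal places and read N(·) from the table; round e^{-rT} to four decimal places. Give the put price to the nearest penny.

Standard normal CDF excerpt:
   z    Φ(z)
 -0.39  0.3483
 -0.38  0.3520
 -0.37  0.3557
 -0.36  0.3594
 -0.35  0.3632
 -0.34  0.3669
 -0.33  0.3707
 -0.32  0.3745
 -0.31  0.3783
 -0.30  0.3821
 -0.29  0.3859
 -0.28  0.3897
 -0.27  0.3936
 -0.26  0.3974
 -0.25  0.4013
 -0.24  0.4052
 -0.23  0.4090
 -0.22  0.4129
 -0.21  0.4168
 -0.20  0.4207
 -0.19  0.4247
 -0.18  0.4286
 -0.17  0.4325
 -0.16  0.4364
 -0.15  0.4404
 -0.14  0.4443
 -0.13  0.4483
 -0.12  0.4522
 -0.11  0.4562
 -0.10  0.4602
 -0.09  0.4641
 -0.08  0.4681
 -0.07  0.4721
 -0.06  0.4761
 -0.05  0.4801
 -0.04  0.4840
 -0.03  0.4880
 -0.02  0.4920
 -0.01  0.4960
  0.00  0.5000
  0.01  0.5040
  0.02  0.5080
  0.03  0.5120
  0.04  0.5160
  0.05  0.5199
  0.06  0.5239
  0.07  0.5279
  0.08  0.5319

σ√T = 0.38·√1 = 0.3800
d₁ = [ln(318/322) + (0.07 + 0.38²/2)·1] / 0.3800 = [-0.0125 + 0.1422] / 0.3800 = 0.3413 → 0.34
d₂ = d₁ − σ√T = 0.3413 − 0.3800 = -0.0387 → -0.04
e^(−rT) = e^(−0.07·1) = 0.9324
N(−d₂) = N(0.04) = 0.5160;  N(−d₁) = N(-0.34) = 0.3669
P = 322·0.9324·0.5160 − 318·0.3669 = 154.9201 − 116.6742 = 38.2459

£38.25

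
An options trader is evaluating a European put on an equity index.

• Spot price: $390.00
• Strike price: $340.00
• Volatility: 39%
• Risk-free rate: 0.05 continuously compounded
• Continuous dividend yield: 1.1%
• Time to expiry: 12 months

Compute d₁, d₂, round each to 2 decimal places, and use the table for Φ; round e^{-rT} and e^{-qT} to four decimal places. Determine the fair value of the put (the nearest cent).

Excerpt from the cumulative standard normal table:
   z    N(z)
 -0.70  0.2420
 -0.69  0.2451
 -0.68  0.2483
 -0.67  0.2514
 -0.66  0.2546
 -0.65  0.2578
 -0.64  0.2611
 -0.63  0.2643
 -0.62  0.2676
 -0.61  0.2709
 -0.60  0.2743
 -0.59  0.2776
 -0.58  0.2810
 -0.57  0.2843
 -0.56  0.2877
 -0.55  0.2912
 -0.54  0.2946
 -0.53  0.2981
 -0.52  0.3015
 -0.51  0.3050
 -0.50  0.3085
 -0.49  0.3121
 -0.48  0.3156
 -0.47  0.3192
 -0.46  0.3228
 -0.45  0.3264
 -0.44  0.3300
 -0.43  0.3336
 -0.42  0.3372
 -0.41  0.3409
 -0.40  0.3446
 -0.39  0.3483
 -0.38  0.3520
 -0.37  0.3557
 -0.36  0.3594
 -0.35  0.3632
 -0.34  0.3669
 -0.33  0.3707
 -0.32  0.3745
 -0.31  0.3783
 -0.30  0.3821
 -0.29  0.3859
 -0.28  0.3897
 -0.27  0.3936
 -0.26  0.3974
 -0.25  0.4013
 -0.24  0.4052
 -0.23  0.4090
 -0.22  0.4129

T = 1;  σ√T = 0.3900
d₁ = [ln(390/340) + (0.05 − 0.011 + 0.39²/2)·1] / 0.3900 = [0.1372 + 0.1151] / 0.3900 = 0.6468 which rounds to 0.65
d₂ = d₁ − σ√T = 0.6468 − 0.3900 = 0.2568 which rounds to 0.26
exp(−qT) = exp(−0.011·1) = 0.9891;  exp(−rT) = exp(−0.05·1) = 0.9512
N(−d₂) = N(-0.26) = 0.3974;  N(−d₁) = N(-0.65) = 0.2578
P = 340·0.9512·0.3974 − 390·0.9891·0.2578 = 128.5223 − 99.4461 = 29.0762

$29.08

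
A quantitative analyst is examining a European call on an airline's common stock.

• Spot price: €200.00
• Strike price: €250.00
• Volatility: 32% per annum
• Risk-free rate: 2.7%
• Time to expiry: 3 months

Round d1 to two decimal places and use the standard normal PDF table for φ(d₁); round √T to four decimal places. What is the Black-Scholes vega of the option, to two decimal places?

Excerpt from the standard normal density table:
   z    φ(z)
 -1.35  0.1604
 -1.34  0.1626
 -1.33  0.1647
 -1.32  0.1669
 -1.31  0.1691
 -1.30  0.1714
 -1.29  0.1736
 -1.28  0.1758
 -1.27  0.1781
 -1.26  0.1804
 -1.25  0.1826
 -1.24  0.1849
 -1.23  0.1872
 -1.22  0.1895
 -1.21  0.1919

σ√T = 0.32 × 0.5000 = 0.1600
d₁ = [ln(200/250) + (0.027 + ½·0.32²)·0.25] / (σ√T) = (-0.2231 + 0.0196) / 0.1600 = -1.2725 ≈ -1.27
√T = √0.25 = 0.5000
φ(d₁) = φ(-1.27) = 0.1781
vega = S·φ(d₁)·√T = 200·0.1781·0.5000 = 17.8100
(Call and put vega coincide under Black-Scholes.)

17.81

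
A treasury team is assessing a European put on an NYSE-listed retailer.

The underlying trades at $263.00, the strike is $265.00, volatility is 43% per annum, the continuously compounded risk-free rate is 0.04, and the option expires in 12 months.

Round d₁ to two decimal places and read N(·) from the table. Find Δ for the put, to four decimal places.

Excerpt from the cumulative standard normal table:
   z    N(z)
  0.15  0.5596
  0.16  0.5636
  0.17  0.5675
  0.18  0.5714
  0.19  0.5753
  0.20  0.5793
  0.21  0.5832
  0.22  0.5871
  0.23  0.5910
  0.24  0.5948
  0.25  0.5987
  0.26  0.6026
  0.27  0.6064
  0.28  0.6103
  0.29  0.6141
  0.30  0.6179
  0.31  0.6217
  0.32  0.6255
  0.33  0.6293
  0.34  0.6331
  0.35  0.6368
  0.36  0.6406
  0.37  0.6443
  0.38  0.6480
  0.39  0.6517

T = 1;  σ√T = 0.4300
d₁ = [ln(263/265) + (0.04 + 0.43²/2)·1] / 0.4300 = [-0.0076 + 0.1324] / 0.4300 = 0.2904 ⇒ 0.29
N(d₁) = N(0.29) = 0.6141
Δ_put = N(d₁) − 1 = 0.6141 − 1 = -0.3859

-0.3859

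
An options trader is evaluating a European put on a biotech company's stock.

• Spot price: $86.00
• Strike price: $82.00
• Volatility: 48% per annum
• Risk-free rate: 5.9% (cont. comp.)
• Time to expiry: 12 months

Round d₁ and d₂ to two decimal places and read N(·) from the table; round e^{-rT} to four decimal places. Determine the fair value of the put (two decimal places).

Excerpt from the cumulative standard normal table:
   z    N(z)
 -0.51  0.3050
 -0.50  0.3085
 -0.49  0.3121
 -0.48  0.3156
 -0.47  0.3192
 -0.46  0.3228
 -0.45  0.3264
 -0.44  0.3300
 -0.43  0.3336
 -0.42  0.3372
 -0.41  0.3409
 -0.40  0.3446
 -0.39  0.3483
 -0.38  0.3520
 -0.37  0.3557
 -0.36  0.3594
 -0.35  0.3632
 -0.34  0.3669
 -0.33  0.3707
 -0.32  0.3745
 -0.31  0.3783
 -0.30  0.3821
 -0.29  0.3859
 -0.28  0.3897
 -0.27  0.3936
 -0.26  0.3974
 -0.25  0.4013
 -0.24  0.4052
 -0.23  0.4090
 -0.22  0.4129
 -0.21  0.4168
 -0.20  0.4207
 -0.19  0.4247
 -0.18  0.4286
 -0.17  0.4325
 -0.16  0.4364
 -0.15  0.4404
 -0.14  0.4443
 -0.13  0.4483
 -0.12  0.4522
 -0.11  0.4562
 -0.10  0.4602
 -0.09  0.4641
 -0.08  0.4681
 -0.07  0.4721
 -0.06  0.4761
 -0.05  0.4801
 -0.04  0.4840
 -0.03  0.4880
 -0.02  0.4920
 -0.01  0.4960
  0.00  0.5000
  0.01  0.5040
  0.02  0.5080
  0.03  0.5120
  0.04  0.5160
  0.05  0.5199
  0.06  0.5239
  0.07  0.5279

T = 1;  σ√T = 0.4800
ln(S/K) + (r + σ²/2)T = ln(86/82) + (0.059 + 0.48²/2)·1 = 0.0476 + 0.1742 = 0.2218
d₁ = 0.2218 / 0.4800 = 0.4621 ≈ 0.46
d₂ = d₁ − σ√T = 0.4621 − 0.4800 = -0.0179 ≈ -0.02
e^(−rT) = e^(−0.059·1) = 0.9427
N(−d₂) = N(0.02) = 0.5080;  N(−d₁) = N(-0.46) = 0.3228
P = 82·0.9427·0.5080 − 86·0.3228 = 39.2691 − 27.7608 = 11.5083

$11.51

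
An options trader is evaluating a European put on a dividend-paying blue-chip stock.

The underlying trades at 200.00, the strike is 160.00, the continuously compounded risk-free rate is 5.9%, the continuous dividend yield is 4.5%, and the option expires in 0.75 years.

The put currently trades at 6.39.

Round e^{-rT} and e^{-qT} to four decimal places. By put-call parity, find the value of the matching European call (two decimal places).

exp(−qT) = exp(−0.045·0.75) = 0.9668;  exp(−rT) = exp(−0.059·0.75) = 0.9567
Put-call parity: C − P = S·e^(−qT) − K·e^(−rT) = 200·0.9668 − 160·0.9567 = 193.3600 − 153.0720 = 40.2880
C = P + (C − P) = 6.39 + (40.2880) = 46.6780

46.68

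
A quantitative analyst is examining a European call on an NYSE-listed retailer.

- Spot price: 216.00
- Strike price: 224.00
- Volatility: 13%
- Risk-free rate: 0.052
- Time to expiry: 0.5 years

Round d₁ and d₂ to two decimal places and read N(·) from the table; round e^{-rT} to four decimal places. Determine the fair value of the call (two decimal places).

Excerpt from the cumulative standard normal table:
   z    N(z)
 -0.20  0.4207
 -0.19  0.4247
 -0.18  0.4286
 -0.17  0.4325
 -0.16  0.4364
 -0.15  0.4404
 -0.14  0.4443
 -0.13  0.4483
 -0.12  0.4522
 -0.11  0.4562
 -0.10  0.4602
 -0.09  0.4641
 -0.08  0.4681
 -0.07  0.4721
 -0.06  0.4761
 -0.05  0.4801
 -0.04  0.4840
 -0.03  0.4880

6.73

σ√T = 0.13 × 0.7071 = 0.0919
d₁ = [ln(216/224) + (0.052 + ½·0.13²)·0.5] / (σ√T) = (-0.0364 + 0.0302) / 0.0919 = -0.0668 which rounds to -0.07
d₂ = -0.0668 − 0.0919 = -0.1587 which rounds to -0.16
exp(−rT) = exp(−0.052·0.5) = 0.9743
N(d₁) = N(-0.07) = 0.4721;  N(d₂) = N(-0.16) = 0.4364
C = 216·0.4721 − 224·0.9743·0.4364 = 101.9736 − 95.2413 = 6.7323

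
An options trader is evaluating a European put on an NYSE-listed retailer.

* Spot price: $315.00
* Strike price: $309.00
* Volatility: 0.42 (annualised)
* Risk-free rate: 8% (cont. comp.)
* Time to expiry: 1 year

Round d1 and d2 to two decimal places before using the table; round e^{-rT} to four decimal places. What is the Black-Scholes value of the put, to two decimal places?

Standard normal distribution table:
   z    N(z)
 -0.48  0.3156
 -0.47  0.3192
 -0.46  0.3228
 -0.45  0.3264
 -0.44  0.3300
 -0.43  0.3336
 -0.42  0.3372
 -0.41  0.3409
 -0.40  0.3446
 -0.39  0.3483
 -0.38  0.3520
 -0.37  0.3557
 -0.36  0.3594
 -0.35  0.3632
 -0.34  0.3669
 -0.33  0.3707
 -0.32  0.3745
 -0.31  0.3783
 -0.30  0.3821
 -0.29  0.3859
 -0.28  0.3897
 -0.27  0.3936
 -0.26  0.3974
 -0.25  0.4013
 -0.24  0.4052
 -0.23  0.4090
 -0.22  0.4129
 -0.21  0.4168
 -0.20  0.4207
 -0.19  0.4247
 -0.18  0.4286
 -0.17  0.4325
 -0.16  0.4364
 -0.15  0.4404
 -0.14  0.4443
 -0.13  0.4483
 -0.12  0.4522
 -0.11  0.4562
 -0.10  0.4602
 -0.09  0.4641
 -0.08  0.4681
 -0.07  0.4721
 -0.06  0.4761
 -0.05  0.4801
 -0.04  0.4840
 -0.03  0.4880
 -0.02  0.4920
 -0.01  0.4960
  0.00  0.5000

$36.38

T = 1;  σ√T = 0.4200
d₁ = [ln(315/309) + (0.08 + 0.42²/2)·1] / 0.4200 = [0.0192 + 0.1682] / 0.4200 = 0.4463 ≈ 0.45
d₂ = d₁ − σ√T = 0.4463 − 0.4200 = 0.0263 ≈ 0.03
e^(−rT) = e^(−0.08·1) = 0.9231
P = 309·0.9231·N(-0.03) − 315·N(-0.45) = 309·0.9231·0.4880 − 315·0.3264 = 139.1961 − 102.8160 = 36.3801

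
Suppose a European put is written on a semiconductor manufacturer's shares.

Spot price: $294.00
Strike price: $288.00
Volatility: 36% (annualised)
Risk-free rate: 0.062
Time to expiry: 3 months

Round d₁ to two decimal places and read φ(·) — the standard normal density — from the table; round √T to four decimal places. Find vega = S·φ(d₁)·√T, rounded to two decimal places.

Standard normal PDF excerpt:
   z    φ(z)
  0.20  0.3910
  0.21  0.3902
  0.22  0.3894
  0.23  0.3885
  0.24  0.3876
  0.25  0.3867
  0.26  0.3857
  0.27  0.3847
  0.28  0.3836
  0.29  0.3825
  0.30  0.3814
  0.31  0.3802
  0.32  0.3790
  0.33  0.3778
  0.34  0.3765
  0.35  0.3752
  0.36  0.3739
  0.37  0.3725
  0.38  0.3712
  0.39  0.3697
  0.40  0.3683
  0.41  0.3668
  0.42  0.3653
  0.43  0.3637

56.23

T = 0.25;  σ√T = 0.1800
ln(S/K) + (r + σ²/2)T = ln(294/288) + (0.062 + 0.36²/2)·0.25 = 0.0206 + 0.0317 = 0.0523
d₁ = 0.0523 / 0.1800 = 0.2907 ⇒ 0.29
√T = √0.25 = 0.5000
φ(d₁) = φ(0.29) = 0.3825
vega = S·φ(d₁)·√T = 294·0.3825·0.5000 = 56.2275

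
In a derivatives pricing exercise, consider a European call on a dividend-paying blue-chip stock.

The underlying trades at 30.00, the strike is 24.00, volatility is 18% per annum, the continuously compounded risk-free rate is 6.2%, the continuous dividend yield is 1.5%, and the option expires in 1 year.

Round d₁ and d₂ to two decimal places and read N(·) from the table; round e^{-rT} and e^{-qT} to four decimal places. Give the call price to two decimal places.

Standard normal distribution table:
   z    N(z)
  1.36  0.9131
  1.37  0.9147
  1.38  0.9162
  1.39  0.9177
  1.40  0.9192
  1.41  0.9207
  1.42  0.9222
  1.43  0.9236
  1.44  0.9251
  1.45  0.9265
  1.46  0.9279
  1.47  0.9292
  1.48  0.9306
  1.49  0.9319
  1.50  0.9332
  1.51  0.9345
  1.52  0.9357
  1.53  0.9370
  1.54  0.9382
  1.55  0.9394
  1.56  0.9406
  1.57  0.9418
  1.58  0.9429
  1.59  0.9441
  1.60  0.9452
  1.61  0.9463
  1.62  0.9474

7.13

T = 1;  σ√T = 0.1800
d₁ = [ln(30/24) + (0.062 − 0.015 + ½·0.18²)·1] / (σ√T) = (0.2231 + 0.0632) / 0.1800 = 1.5908 ⇒ 1.59
d₂ = 1.5908 − 0.1800 = 1.4108 ⇒ 1.41
exp(−qT) = exp(−0.015·1) = 0.9851;  exp(−rT) = exp(−0.062·1) = 0.9399
C = 30·0.9851·N(1.59) − 24·0.9399·N(1.41) = 30·0.9851·0.9441 − 24·0.9399·0.9207 = 27.9010 − 20.7688 = 7.1322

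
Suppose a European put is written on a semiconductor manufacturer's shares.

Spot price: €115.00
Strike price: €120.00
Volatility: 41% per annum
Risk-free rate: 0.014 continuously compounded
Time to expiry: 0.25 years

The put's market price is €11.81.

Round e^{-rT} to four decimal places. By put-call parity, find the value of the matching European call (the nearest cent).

exp(−rT) = exp(−0.014·0.25) = 0.9965
Put-call parity: C − P = S − K·e^(−rT) = 115 − 120·0.9965 = 115 − 119.5800 = -4.5800
C = P + (C − P) = 11.81 + (-4.5800) = 7.2300

€7.23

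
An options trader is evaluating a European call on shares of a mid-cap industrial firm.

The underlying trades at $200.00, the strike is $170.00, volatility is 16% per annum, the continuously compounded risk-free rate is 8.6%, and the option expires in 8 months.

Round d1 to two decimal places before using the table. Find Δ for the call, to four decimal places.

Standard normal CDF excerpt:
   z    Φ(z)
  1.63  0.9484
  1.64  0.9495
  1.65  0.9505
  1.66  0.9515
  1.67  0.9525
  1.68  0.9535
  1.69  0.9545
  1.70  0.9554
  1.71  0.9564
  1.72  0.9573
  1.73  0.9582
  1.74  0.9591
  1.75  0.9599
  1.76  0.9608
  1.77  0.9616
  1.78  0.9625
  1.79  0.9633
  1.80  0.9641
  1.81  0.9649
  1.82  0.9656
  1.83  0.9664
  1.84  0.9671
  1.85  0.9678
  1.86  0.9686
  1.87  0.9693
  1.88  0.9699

0.9599

σ√T = 0.16 × 0.8165 = 0.1306
d₁ = [ln(200/170) + (0.086 + ½·0.16²)·0.6667] / (σ√T) = (0.1625 + 0.0659) / 0.1306 = 1.7482 ≈ 1.75
N(d₁) = N(1.75) = 0.9599
Δ_call = N(d₁) = 0.9599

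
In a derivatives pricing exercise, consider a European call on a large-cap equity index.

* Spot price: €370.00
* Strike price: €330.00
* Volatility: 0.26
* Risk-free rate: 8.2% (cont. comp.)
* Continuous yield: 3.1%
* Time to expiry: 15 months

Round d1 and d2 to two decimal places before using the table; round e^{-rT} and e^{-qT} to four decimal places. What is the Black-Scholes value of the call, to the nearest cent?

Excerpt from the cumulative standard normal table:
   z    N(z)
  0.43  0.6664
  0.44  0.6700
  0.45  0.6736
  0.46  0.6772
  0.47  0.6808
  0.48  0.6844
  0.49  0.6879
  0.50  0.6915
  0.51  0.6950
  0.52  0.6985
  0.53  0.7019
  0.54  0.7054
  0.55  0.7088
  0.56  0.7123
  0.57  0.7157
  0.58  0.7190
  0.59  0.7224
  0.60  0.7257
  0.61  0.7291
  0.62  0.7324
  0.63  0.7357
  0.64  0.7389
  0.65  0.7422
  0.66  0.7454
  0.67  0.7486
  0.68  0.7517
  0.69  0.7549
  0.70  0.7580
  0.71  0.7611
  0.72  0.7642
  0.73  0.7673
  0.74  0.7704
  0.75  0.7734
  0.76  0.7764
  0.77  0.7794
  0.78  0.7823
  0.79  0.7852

T = 1.25;  σ√T = 0.2907
d₁ = [ln(370/330) + (0.082 − 0.031 + ½·0.26²)·1.25] / (σ√T) = (0.1144 + 0.1060) / 0.2907 = 0.7582 ⇒ 0.76
d₂ = 0.7582 − 0.2907 = 0.4675 ⇒ 0.47
exp(−qT) = exp(−0.031·1.25) = 0.9620;  exp(−rT) = exp(−0.082·1.25) = 0.9026
N(d₁) = N(0.76) = 0.7764;  N(d₂) = N(0.47) = 0.6808
C = 370·0.9620·0.7764 − 330·0.9026·0.6808 = 276.3518 − 202.7817 = 73.5701

€73.57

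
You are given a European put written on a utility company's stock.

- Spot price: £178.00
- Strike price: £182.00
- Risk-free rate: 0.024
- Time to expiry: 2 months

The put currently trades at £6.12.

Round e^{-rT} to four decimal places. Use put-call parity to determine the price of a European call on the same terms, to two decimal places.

£2.85

e^(−rT) = e^(−0.024·0.1667) = 0.9960
Put-call parity: C − P = S − K·e^(−rT) = 178 − 182·0.9960 = 178 − 181.2720 = -3.2720
C = P + (C − P) = 6.12 + (-3.2720) = 2.8480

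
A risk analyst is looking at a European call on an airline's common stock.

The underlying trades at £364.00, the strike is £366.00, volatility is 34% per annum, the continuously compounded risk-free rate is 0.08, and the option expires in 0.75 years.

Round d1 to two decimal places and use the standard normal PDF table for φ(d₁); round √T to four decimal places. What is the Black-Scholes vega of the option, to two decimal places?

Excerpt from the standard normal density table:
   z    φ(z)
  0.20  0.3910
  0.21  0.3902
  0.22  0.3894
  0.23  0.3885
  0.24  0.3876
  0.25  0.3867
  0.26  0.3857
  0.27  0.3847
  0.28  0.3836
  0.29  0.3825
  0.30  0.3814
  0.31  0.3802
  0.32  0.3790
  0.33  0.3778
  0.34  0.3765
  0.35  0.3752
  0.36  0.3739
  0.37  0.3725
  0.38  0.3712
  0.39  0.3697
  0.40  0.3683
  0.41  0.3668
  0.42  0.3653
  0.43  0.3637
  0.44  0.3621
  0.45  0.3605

119.09

σ√T = 0.34 × 0.8660 = 0.2944
d₁ = [ln(364/366) + (0.08 + ½·0.34²)·0.75] / (σ√T) = (-0.0055 + 0.1033) / 0.2944 = 0.3324 ≈ 0.33
√T = √0.75 = 0.8660
φ(d₁) = φ(0.33) = 0.3778
vega = S·φ(d₁)·√T = 364·0.3778·0.8660 = 119.0916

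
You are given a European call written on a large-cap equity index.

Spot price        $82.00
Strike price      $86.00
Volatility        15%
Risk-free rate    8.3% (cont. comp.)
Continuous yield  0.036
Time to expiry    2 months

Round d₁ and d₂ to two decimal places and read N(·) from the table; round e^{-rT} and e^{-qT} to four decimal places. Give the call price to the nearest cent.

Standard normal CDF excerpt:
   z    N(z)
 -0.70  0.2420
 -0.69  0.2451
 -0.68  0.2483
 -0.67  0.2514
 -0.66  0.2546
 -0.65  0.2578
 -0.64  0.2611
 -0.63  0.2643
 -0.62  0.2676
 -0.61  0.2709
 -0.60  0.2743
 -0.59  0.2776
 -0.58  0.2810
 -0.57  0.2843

$0.75

T = 0.1667;  σ√T = 0.0612
ln(S/K) + (r − q + σ²/2)T = ln(82/86) + (0.083 − 0.036 + 0.15²/2)·0.1667 = -0.0476 + 0.0097 = -0.0379
d₁ = -0.0379 / 0.0612 = -0.6192 which rounds to -0.62
d₂ = d₁ − σ√T = -0.6192 − 0.0612 = -0.6805 which rounds to -0.68
exp(−qT) = exp(−0.036·0.1667) = 0.9940;  exp(−rT) = exp(−0.083·0.1667) = 0.9863
N(d₁) = N(-0.62) = 0.2676;  N(d₂) = N(-0.68) = 0.2483
C = 82·0.9940·0.2676 − 86·0.9863·0.2483 = 21.8115 − 21.0613 = 0.7503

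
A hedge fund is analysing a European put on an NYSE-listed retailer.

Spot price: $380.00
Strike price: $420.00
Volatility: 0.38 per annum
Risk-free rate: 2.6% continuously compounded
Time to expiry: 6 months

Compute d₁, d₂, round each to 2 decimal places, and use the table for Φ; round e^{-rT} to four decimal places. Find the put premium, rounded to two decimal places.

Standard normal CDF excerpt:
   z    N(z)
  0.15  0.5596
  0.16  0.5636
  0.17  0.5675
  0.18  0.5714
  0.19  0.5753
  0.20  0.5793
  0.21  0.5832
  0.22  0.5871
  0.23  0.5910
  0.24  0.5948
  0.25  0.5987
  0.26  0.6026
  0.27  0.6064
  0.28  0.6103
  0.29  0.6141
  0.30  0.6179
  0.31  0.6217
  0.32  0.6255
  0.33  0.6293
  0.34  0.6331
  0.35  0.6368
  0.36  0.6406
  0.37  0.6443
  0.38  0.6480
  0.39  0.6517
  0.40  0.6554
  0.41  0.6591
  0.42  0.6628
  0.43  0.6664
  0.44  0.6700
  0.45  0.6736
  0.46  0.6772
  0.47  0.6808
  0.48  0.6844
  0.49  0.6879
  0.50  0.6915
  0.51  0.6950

$62.14

σ√T = 0.38·√0.5 = 0.2687
d₁ = [ln(380/420) + (0.026 + 0.38²/2)·0.5] / 0.2687 = [-0.1001 + 0.0491] / 0.2687 = -0.1897 which rounds to -0.19
d₂ = d₁ − σ√T = -0.1897 − 0.2687 = -0.4584 which rounds to -0.46
exp(−rT) = exp(−0.026·0.5) = 0.9871
N(−d₂) = N(0.46) = 0.6772;  N(−d₁) = N(0.19) = 0.5753
P = 420·0.9871·0.6772 − 380·0.5753 = 280.7549 − 218.6140 = 62.1409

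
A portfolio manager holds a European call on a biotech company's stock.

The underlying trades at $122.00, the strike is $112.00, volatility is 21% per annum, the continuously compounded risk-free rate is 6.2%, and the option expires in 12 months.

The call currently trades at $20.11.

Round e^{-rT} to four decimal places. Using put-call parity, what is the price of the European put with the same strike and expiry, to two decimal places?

$3.38

exp(−rT) = exp(−0.062·1) = 0.9399
Put-call parity: C − P = S − K·e^(−rT) = 122 − 112·0.9399 = 122 − 105.2688 = 16.7312
P = C − (C − P) = 20.11 − (16.7312) = 3.3788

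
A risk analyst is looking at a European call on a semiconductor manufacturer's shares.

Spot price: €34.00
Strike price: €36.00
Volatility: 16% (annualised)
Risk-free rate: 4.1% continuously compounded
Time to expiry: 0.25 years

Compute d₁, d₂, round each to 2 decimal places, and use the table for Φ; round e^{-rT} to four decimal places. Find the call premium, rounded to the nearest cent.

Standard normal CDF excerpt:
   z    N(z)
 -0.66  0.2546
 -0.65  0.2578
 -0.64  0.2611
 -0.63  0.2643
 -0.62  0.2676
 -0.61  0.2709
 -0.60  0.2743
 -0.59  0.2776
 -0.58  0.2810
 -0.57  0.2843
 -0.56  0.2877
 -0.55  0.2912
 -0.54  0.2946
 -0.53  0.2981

€0.48

σ√T = 0.16 × 0.5000 = 0.0800
ln(S/K) + (r + σ²/2)T = ln(34/36) + (0.041 + 0.16²/2)·0.25 = -0.0572 + 0.0135 = -0.0437
d₁ = -0.0437 / 0.0800 = -0.5464 ≈ -0.55
d₂ = d₁ − σ√T = -0.5464 − 0.0800 = -0.6264 ≈ -0.63
exp(−rT) = exp(−0.041·0.25) = 0.9898
C = 34·N(-0.55) − 36·0.9898·N(-0.63) = 34·0.2912 − 36·0.9898·0.2643 = 9.9008 − 9.4177 = 0.4831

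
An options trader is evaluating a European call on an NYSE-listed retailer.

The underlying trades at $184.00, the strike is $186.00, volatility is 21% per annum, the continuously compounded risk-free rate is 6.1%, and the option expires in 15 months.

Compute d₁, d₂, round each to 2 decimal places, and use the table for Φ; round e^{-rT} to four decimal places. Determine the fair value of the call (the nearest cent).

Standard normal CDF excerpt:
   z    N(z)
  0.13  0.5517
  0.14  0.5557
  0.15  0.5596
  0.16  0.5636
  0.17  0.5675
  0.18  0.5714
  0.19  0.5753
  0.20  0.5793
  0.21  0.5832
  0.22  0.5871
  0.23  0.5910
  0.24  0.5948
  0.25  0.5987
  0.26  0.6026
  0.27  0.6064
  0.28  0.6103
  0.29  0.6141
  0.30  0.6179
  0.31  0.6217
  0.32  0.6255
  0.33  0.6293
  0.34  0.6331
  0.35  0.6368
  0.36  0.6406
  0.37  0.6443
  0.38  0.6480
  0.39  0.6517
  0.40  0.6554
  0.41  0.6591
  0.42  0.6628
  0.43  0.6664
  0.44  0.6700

σ√T = 0.21 × 1.1180 = 0.2348
d₁ = [ln(184/186) + (0.061 + ½·0.21²)·1.25] / (σ√T) = (-0.0108 + 0.1038) / 0.2348 = 0.3961 which rounds to 0.40
d₂ = 0.3961 − 0.2348 = 0.1613 which rounds to 0.16
e^(−rT) = e^(−0.061·1.25) = 0.9266
N(d₁) = N(0.40) = 0.6554;  N(d₂) = N(0.16) = 0.5636
C = 184·0.6554 − 186·0.9266·0.5636 = 120.5936 − 97.1351 = 23.4585

$23.46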